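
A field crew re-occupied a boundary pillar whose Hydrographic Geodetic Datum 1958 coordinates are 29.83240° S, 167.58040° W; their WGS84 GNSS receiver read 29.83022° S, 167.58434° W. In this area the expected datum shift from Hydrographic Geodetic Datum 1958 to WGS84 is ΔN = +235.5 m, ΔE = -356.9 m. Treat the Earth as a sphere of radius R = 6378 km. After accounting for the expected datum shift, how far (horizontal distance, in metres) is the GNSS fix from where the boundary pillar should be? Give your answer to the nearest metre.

Observed coordinate differences: Δφ = +0.00218°, Δλ = -0.00394°.
Converting to metres (1° lat = 111317 m, cos φ = 0.867484): observed ΔN = 242.7 m, observed ΔE = -380.5 m.
Subtracting the expected shift leaves a residual of 242.7 − (235.5) = 7.2 m north and -380.5 − (-356.9) = -23.6 m east.
Residual distance = √(7.2² + (-23.6)²) = 24.6 m.

25 m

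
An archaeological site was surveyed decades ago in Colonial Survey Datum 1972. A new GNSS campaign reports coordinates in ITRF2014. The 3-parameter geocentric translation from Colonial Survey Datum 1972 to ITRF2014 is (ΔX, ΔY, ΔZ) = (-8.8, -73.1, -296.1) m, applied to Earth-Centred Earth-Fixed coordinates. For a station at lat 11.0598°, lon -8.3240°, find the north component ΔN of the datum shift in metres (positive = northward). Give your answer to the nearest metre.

ΔN = -291 m

At φ = 11.0598°, λ = -8.3240°: sin φ = 0.191833, cos φ = 0.981428, sin λ = -0.144771, cos λ = 0.989465.
ΔN = −sin φ cos λ·ΔX − sin φ sin λ·ΔY + cos φ·ΔZ = −(0.191833)(0.989465)(-8.8) − (0.191833)(-0.144771)(-73.1) + (0.981428)(-296.1) = -290.96 m.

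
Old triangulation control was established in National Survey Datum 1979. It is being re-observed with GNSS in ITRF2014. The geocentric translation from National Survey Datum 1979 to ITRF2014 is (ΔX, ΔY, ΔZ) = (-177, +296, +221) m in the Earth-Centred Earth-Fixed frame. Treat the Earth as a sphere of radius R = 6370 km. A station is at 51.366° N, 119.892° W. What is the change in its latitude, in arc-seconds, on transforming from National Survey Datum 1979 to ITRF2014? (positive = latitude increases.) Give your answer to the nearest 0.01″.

sin φ = 0.781150, cos φ = 0.624343, sin λ = -0.866966, cos λ = -0.498367.
North component: ΔN = −sin φ cos λ·ΔX − sin φ sin λ·ΔY + cos φ·ΔZ = −(0.781150)(-0.498367)(-177) − (0.781150)(-0.866966)(296) + (0.624343)(221) = 269.53 m.
1° of latitude spans πR/180 = 111177 m, so Δφ = 269.53 / 111177 × 3600 = 8.728″.

Δφ = 8.73″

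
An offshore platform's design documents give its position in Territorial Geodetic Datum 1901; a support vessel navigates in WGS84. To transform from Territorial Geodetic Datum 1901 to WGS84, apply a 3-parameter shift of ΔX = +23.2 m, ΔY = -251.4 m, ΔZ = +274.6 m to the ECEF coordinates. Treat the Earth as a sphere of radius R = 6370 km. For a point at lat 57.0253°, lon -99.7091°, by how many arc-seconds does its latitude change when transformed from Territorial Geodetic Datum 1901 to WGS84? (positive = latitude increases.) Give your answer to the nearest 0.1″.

sin φ = 0.838911, cos φ = 0.544269, sin λ = -0.985677, cos λ = -0.168646.
North component: ΔN = −sin φ cos λ·ΔX − sin φ sin λ·ΔY + cos φ·ΔZ = −(0.838911)(-0.168646)(23.2) − (0.838911)(-0.985677)(-251.4) + (0.544269)(274.6) = -55.14 m.
1° of latitude spans πR/180 = 111177 m, so Δφ = -55.14 / 111177 × 3600 = -1.786″.

Δφ = -1.8″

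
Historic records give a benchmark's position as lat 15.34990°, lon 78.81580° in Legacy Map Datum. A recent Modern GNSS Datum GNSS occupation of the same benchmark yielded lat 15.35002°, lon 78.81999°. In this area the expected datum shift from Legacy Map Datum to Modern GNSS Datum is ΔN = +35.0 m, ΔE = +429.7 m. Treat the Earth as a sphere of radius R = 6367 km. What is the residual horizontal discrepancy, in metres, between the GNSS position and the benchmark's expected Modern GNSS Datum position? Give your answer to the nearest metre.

29 m

Observed coordinate differences: Δφ = +0.00012°, Δλ = +0.00419°.
Converting to metres (1° lat = 111125 m, cos φ = 0.964327): observed ΔN = 13.3 m, observed ΔE = 449.0 m.
Subtracting the expected shift leaves a residual of 13.3 − (35.0) = -21.7 m north and 449.0 − (429.7) = 19.3 m east.
Residual distance = √((-21.7)² + 19.3²) = 29.0 m.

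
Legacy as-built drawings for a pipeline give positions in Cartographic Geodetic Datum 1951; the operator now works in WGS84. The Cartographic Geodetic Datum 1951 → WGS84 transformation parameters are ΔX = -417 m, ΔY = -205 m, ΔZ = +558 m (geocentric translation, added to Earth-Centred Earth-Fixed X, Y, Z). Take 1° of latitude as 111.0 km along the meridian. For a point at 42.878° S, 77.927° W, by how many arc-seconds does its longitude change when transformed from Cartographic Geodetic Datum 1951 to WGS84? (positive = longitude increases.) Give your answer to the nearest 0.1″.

sin φ = -0.680440, cos φ = 0.732804, sin λ = -0.977882, cos λ = 0.209158.
East component: ΔE = −sin λ·ΔX + cos λ·ΔY = −(-0.977882)(-417) + (0.209158)(-205) = -450.65 m.
1° of latitude spans 111000 m; at latitude φ, 1° of longitude spans that × cos φ = 81341.3 m, so Δλ = -450.65 / 81341.3 × 3600 = -19.945″.

Δλ = -19.9″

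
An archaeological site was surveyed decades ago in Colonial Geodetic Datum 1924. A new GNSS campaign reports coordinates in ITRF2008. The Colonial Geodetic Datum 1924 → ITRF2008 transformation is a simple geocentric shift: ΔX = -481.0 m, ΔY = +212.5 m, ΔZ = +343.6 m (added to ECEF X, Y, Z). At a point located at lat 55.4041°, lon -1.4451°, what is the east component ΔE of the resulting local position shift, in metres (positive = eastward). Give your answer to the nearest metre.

ΔE = 200 m

At φ = 55.4041°, λ = -1.4451°: sin φ = 0.823177, cos φ = 0.567785, sin λ = -0.025219, cos λ = 0.999682.
ΔE = −sin λ·ΔX + cos λ·ΔY = −(-0.025219)·(-481.0) + (0.999682)·(212.5) = 200.30 m.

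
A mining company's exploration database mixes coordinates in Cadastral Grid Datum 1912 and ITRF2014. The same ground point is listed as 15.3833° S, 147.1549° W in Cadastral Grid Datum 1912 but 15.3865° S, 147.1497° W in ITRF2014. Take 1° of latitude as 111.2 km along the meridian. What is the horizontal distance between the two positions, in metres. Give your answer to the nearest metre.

661 m

Δφ = -15.3865° − -15.3833° = -0.0032°; Δλ = -147.1497° − -147.1549° = +0.0052°.
ΔN = Δφ × 111200 = -355.8 m; ΔE = Δλ × 111200 × cos(-15.3833°) = +0.0052 × 111200 × 0.964173 = 557.5 m.
Distance = √(ΔE² + ΔN²) = √(557.5² + (-355.8)²) = 661.4 m.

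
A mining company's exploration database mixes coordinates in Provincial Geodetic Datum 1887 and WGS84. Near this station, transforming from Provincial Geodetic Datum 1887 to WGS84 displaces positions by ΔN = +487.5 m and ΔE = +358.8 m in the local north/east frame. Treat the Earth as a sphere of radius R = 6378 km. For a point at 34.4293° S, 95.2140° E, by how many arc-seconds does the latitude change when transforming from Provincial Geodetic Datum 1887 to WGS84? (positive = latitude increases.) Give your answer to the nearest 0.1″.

Δφ = 15.8″

On a sphere of radius R, 1 rad of latitude = R, so Δφ = ΔN / R = 487.5 / 6378000 = 7.6435e-05 rad = 15.766″.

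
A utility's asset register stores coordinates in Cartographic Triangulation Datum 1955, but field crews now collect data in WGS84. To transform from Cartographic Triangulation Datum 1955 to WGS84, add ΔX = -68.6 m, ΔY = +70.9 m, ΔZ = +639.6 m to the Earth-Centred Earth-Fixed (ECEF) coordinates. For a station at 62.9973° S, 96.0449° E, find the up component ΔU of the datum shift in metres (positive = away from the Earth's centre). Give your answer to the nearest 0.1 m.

ΔU = -534.6 m

The local up (radial) axis is (cos φ cos λ, cos φ sin λ, sin φ), giving ΔU = 3.280 + 32.012 − 569.874 = -534.58 m.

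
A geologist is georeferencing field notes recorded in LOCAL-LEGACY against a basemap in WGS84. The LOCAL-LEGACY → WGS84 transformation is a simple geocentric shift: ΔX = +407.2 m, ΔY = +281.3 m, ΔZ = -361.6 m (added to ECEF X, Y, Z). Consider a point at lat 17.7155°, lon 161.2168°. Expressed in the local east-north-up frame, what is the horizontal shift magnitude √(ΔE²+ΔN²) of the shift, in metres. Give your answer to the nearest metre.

The local east axis at (φ, λ) is (−sin λ, cos λ, 0), so ΔE = −sin(161.2168°)·407.2 + cos(161.2168°)·281.3 = -397.43 m.
The local north axis is (−sin φ cos λ, −sin φ sin λ, cos φ), giving ΔN = 117.308 − 27.561 − 344.453 = -254.71 m.
Horizontal magnitude = √(ΔE² + ΔN²) = √((-397.43)² + (-254.71)²) = 472.05 m.

472 m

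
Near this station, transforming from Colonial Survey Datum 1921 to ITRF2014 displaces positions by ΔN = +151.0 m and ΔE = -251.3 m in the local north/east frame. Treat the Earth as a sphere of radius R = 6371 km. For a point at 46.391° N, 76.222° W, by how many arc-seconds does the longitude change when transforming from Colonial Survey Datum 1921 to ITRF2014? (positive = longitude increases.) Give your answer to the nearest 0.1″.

Δλ = -11.8″

At latitude 46.391°, cos φ = 0.689733.
One radian of longitude at latitude φ spans R cos φ, so Δλ = ΔE / (R cos φ) = -251.3 / (6371000 × 0.689733) = -5.7188e-05 rad = -11.796″.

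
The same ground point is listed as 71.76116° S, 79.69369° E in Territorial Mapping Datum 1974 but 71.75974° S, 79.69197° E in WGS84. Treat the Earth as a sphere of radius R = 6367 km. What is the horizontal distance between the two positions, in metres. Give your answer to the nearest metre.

169 m

Δφ = -71.75974° − -71.76116° = +0.00142°; Δλ = 79.69197° − 79.69369° = -0.00172°.
1° along a meridian = πR/180 = 111125 m.
ΔN = Δφ × 111125 = 157.8 m; ΔE = Δλ × 111125 × cos(-71.76116°) = -0.00172 × 111125 × 0.312979 = -59.8 m.
Distance = √(ΔE² + ΔN²) = √((-59.8)² + 157.8²) = 168.8 m.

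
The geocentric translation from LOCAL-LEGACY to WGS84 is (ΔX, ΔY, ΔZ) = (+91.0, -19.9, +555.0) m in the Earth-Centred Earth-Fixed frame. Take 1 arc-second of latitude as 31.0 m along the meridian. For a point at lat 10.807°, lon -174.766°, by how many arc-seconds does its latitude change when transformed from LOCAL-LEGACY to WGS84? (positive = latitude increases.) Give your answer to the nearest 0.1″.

sin φ = 0.187501, cos φ = 0.982264, sin λ = -0.091224, cos λ = -0.995830.
North component: ΔN = −sin φ cos λ·ΔX − sin φ sin λ·ΔY + cos φ·ΔZ = −(0.187501)(-0.995830)(91.0) − (0.187501)(-0.091224)(-19.9) + (0.982264)(555.0) = 561.81 m.
1° of latitude spans 3600 × 31.00 = 111600 m, so Δφ = 561.81 / 111600 × 3600 = 18.123″.

Δφ = 18.1″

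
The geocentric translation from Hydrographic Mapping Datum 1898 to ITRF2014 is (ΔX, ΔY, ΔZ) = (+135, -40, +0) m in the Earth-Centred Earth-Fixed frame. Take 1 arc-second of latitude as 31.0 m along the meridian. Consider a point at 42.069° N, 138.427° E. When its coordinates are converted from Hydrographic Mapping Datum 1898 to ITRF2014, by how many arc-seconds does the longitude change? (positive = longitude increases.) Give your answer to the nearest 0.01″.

sin φ = 0.670025, cos φ = 0.742338, sin λ = 0.663574, cos λ = -0.748111.
East component: ΔE = −sin λ·ΔX + cos λ·ΔY = −(0.663574)(135) + (-0.748111)(-40) = -59.66 m.
1° of latitude spans 3600 × 31.00 = 111600 m; at latitude φ, 1° of longitude spans that × cos φ = 82845.0 m, so Δλ = -59.66 / 82845.0 × 3600 = -2.592″.

Δλ = -2.59″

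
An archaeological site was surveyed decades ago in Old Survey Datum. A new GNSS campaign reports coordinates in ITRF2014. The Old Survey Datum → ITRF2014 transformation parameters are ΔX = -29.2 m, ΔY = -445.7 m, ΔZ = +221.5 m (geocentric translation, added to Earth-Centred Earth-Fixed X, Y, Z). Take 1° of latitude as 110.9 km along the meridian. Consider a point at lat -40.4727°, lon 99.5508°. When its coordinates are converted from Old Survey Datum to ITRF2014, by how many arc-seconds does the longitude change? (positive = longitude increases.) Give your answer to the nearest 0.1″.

sin φ = -0.649086, cos φ = 0.760715, sin λ = 0.986139, cos λ = -0.165922.
East component: ΔE = −sin λ·ΔX + cos λ·ΔY = −(0.986139)(-29.2) + (-0.165922)(-445.7) = 102.75 m.
1° of latitude spans 110900 m; at latitude φ, 1° of longitude spans that × cos φ = 84363.3 m, so Δλ = 102.75 / 84363.3 × 3600 = 4.384″.

Δλ = 4.4″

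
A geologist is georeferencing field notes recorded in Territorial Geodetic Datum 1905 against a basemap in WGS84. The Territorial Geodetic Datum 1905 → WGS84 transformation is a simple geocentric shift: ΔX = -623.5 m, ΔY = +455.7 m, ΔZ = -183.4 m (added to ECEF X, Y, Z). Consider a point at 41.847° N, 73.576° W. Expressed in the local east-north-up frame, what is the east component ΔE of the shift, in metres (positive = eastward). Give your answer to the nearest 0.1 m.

The local east axis at (φ, λ) is (−sin λ, cos λ, 0), so ΔE = −sin(-73.576°)·(-623.5) + cos(-73.576°)·455.7 = -469.21 m.

ΔE = -469.2 m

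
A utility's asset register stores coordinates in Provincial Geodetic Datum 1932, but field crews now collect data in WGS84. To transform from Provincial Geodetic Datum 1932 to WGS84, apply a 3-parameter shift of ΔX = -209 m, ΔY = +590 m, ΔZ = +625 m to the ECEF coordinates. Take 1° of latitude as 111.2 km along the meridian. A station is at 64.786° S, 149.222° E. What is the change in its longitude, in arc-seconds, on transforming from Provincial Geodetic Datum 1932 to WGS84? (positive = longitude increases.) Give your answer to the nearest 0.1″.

Δλ = -30.4″

sin φ = -0.904723, cos φ = 0.426000, sin λ = 0.511713, cos λ = -0.859156.
East component: ΔE = −sin λ·ΔX + cos λ·ΔY = −(0.511713)(-209) + (-0.859156)(590) = -399.95 m.
1° of latitude spans 111200 m; at latitude φ, 1° of longitude spans that × cos φ = 47371.2 m, so Δλ = -399.95 / 47371.2 × 3600 = -30.395″.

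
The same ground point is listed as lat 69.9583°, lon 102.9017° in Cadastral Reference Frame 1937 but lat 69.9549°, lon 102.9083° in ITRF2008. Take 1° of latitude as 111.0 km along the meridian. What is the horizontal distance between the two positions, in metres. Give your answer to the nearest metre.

453 m

Δφ = 69.9549° − 69.9583° = -0.0034°; Δλ = 102.9083° − 102.9017° = +0.0066°.
ΔN = Δφ × 111000 = -377.4 m; ΔE = Δλ × 111000 × cos(69.9583°) = +0.0066 × 111000 × 0.342704 = 251.1 m.
Distance = √(ΔE² + ΔN²) = √(251.1² + (-377.4)²) = 453.3 m.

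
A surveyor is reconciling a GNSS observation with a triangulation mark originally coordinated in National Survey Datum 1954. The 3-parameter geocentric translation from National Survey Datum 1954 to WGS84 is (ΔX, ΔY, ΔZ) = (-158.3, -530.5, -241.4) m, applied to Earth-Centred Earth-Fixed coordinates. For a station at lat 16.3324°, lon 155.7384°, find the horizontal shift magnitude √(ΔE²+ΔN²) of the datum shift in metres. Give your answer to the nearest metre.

The local east axis at (φ, λ) is (−sin λ, cos λ, 0), so ΔE = −sin(155.7384°)·(-158.3) + cos(155.7384°)·(-530.5) = 548.69 m.
The local north axis is (−sin φ cos λ, −sin φ sin λ, cos φ), giving ΔN = -40.584 + 61.299 − 231.659 = -210.94 m.
Horizontal magnitude = √(ΔE² + ΔN²) = √(548.69² + (-210.94)²) = 587.84 m.

588 m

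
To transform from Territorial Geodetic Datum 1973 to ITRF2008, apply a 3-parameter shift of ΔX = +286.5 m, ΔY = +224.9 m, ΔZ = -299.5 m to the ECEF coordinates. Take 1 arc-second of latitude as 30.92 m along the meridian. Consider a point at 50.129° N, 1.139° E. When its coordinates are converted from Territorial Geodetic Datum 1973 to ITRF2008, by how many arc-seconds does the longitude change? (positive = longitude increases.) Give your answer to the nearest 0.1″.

sin φ = 0.767490, cos φ = 0.641061, sin λ = 0.019878, cos λ = 0.999802.
East component: ΔE = −sin λ·ΔX + cos λ·ΔY = −(0.019878)(286.5) + (0.999802)(224.9) = 219.16 m.
1° of latitude spans 3600 × 30.92 = 111312 m; at latitude φ, 1° of longitude spans that × cos φ = 71357.8 m, so Δλ = 219.16 / 71357.8 × 3600 = 11.057″.

Δλ = 11.1″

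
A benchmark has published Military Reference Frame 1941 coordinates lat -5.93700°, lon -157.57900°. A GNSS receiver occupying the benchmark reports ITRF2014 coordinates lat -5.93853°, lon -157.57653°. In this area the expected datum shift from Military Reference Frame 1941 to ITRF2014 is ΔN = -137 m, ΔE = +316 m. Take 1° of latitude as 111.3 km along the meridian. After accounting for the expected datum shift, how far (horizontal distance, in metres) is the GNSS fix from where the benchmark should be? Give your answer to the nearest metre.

54 m

Observed coordinate differences: Δφ = -0.00153°, Δλ = +0.00247°.
Converting to metres (1° lat = 111300 m, cos φ = 0.994636): observed ΔN = -170.3 m, observed ΔE = 273.4 m.
Subtracting the expected shift leaves a residual of -170.3 − (-137) = -33.3 m north and 273.4 − (316) = -42.6 m east.
Residual distance = √((-33.3)² + (-42.6)²) = 54.0 m.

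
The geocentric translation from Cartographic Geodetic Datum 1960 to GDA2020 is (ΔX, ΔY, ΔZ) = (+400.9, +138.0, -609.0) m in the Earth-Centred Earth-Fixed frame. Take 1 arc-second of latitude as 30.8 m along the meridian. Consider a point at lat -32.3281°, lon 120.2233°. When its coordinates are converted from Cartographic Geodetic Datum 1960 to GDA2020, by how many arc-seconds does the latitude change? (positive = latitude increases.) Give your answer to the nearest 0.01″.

sin φ = -0.534767, cos φ = 0.845000, sin λ = 0.864070, cos λ = -0.503371.
North component: ΔN = −sin φ cos λ·ΔX − sin φ sin λ·ΔY + cos φ·ΔZ = −(-0.534767)(-0.503371)(400.9) − (-0.534767)(0.864070)(138.0) + (0.845000)(-609.0) = -558.76 m.
1° of latitude spans 3600 × 30.80 = 110880 m, so Δφ = -558.76 / 110880 × 3600 = -18.141″.

Δφ = -18.14″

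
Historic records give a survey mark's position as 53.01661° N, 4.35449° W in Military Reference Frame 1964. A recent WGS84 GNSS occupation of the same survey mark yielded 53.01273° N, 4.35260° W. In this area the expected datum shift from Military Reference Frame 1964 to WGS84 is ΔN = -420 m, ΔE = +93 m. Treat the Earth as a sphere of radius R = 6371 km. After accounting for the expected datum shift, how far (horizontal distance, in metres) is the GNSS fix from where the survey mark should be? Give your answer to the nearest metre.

35 m

Observed coordinate differences: Δφ = -0.00388°, Δλ = +0.00189°.
Converting to metres (1° lat = 111195 m, cos φ = 0.601583): observed ΔN = -431.4 m, observed ΔE = 126.4 m.
Subtracting the expected shift leaves a residual of -431.4 − (-420) = -11.4 m north and 126.4 − (93) = 33.4 m east.
Residual distance = √((-11.4)² + 33.4²) = 35.3 m.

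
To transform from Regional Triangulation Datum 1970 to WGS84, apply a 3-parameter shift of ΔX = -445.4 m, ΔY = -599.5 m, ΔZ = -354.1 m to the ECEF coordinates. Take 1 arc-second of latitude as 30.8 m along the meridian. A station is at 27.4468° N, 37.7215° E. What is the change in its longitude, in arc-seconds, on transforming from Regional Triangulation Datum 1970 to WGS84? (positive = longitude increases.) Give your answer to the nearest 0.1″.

sin φ = 0.460925, cos φ = 0.887439, sin λ = 0.611824, cos λ = 0.790994.
East component: ΔE = −sin λ·ΔX + cos λ·ΔY = −(0.611824)(-445.4) + (0.790994)(-599.5) = -201.69 m.
1° of latitude spans 3600 × 30.80 = 110880 m; at latitude φ, 1° of longitude spans that × cos φ = 98399.3 m, so Δλ = -201.69 / 98399.3 × 3600 = -7.379″.

Δλ = -7.4″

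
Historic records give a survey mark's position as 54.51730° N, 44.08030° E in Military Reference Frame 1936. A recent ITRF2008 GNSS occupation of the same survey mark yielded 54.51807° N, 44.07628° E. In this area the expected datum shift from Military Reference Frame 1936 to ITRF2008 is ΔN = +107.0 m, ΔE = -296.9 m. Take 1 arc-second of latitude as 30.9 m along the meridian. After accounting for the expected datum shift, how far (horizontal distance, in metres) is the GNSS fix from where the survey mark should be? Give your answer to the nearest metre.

Observed coordinate differences: Δφ = +0.00077°, Δλ = -0.00402°.
Converting to metres (1° lat = 111240 m, cos φ = 0.580457): observed ΔN = 85.7 m, observed ΔE = -259.6 m.
Subtracting the expected shift leaves a residual of 85.7 − (107.0) = -21.3 m north and -259.6 − (-296.9) = 37.3 m east.
Residual distance = √((-21.3)² + 37.3²) = 43.0 m.

43 m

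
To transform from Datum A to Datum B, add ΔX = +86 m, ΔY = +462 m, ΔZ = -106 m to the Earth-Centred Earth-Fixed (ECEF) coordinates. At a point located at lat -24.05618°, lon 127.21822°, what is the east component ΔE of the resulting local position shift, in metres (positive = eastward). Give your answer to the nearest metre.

The local east axis at (φ, λ) is (−sin λ, cos λ, 0), so ΔE = −sin(127.21822°)·86 + cos(127.21822°)·462 = -347.93 m.

ΔE = -348 m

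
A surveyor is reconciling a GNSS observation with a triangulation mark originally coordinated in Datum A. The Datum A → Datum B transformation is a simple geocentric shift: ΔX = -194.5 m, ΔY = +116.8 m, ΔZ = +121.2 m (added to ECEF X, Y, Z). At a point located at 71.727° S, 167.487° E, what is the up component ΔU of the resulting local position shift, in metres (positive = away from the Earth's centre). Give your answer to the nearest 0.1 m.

ΔU = -47.6 m

At φ = -71.727°, λ = 167.487°: sin φ = -0.949573, cos φ = 0.313545, sin λ = 0.216661, cos λ = -0.976247.
ΔU = cos φ cos λ·ΔX + cos φ sin λ·ΔY + sin φ·ΔZ = (0.313545)(-0.976247)(-194.5) + (0.313545)(0.216661)(116.8) + (-0.949573)(121.2) = -47.62 m.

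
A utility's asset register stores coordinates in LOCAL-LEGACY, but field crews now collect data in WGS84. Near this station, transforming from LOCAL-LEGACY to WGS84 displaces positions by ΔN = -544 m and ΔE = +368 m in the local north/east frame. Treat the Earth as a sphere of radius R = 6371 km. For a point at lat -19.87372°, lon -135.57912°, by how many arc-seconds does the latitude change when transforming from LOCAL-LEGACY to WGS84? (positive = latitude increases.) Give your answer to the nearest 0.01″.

Δφ = -17.61″

On a sphere of radius R, 1 rad of latitude = R, so Δφ = ΔN / R = -544.0 / 6371000 = -8.5387e-05 rad = -17.612″.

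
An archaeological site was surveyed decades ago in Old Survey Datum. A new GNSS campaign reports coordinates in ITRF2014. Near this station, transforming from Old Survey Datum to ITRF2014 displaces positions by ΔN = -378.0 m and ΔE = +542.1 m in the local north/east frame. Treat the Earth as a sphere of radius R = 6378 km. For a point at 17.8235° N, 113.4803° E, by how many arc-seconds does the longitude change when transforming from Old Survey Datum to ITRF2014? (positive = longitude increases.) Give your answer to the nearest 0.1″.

At latitude 17.8235°, cos φ = 0.952004.
One radian of longitude at latitude φ spans R cos φ, so Δλ = ΔE / (R cos φ) = 542.1 / (6378000 × 0.952004) = 8.9280e-05 rad = 18.415″.

Δλ = 18.4″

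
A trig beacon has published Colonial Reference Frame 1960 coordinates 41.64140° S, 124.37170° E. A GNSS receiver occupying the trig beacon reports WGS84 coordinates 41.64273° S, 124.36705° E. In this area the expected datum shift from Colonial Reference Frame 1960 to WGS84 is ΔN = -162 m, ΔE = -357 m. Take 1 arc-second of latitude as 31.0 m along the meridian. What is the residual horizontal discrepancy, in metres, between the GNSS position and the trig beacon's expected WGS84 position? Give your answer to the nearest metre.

Observed coordinate differences: Δφ = -0.00133°, Δλ = -0.00465°.
Converting to metres (1° lat = 111600 m, cos φ = 0.747318): observed ΔN = -148.4 m, observed ΔE = -387.8 m.
Subtracting the expected shift leaves a residual of -148.4 − (-162) = 13.6 m north and -387.8 − (-357) = -30.8 m east.
Residual distance = √(13.6² + (-30.8)²) = 33.7 m.

34 m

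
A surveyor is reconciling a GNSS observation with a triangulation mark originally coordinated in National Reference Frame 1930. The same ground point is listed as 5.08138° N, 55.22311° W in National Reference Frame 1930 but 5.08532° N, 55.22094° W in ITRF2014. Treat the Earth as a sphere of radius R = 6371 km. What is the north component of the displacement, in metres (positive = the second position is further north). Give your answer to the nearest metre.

ΔN = 438 m

Δφ = 5.08532° − 5.08138° = +0.00394°; Δλ = -55.22094° − -55.22311° = +0.00217°.
1° along a meridian = πR/180 = 111195 m.
ΔN = Δφ × 111195 = 438.1 m; ΔE = Δλ × 111195 × cos(5.08138°) = +0.00217 × 111195 × 0.996070 = 240.3 m.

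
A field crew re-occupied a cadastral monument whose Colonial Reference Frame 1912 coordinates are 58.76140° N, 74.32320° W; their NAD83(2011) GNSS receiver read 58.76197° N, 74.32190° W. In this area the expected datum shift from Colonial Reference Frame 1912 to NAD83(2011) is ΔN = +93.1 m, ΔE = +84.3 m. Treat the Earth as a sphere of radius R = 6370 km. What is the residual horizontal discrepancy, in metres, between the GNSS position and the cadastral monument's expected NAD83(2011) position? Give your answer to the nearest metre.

Observed coordinate differences: Δφ = +0.00057°, Δλ = +0.00130°.
Converting to metres (1° lat = 111177 m, cos φ = 0.518603): observed ΔN = 63.4 m, observed ΔE = 75.0 m.
Subtracting the expected shift leaves a residual of 63.4 − (93.1) = -29.7 m north and 75.0 − (84.3) = -9.3 m east.
Residual distance = √((-29.7)² + (-9.3)²) = 31.2 m.

31 m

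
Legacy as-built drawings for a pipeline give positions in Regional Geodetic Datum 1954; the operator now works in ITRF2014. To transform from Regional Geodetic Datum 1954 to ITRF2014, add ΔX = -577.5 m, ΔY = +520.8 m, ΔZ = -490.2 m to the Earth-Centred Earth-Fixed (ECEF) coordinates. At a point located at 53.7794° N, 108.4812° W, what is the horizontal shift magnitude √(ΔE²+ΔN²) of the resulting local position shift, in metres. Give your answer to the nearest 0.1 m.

713.9 m

At φ = 53.7794°, λ = -108.4812°: sin φ = 0.806748, cos φ = 0.590896, sin λ = -0.948428, cos λ = -0.316993.
ΔE = −sin λ·ΔX + cos λ·ΔY = −(-0.948428)·(-577.5) + (-0.316993)·(520.8) = -712.81 m.
ΔN = −sin φ cos λ·ΔX − sin φ sin λ·ΔY + cos φ·ΔZ = −(0.806748)(-0.316993)(-577.5) − (0.806748)(-0.948428)(520.8) + (0.590896)(-490.2) = -38.86 m.
Horizontal magnitude = √(ΔE² + ΔN²) = √((-712.81)² + (-38.86)²) = 713.87 m.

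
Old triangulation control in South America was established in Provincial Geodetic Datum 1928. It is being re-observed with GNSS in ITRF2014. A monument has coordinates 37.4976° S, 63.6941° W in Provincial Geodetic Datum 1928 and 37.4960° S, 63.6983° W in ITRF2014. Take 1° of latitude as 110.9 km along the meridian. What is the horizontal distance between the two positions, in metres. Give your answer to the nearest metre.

Δφ = -37.4960° − -37.4976° = +0.0016°; Δλ = -63.6983° − -63.6941° = -0.0042°.
ΔN = Δφ × 110900 = 177.4 m; ΔE = Δλ × 110900 × cos(-37.4976°) = -0.0042 × 110900 × 0.793379 = -369.5 m.
Distance = √(ΔE² + ΔN²) = √((-369.5)² + 177.4²) = 409.9 m.

410 m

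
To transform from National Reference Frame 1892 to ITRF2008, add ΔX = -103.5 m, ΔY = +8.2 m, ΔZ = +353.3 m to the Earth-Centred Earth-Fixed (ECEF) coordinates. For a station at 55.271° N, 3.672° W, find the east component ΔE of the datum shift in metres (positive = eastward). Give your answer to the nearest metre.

The local east axis at (φ, λ) is (−sin λ, cos λ, 0), so ΔE = −sin(-3.672°)·(-103.5) + cos(-3.672°)·8.2 = 1.55 m.

ΔE = 2 m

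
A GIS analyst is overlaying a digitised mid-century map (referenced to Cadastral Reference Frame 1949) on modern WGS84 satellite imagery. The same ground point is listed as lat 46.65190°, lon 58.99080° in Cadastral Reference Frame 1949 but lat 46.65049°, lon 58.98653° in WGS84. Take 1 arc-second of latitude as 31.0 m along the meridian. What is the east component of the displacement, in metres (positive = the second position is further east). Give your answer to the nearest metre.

Δφ = 46.65049° − 46.65190° = -0.00141°; Δλ = 58.98653° − 58.99080° = -0.00427°.
1° of latitude = 3600 × 31.00 = 111600 m.
ΔN = Δφ × 111600 = -157.4 m; ΔE = Δλ × 111600 × cos(46.65190°) = -0.00427 × 111600 × 0.686429 = -327.1 m.

ΔE = -327 m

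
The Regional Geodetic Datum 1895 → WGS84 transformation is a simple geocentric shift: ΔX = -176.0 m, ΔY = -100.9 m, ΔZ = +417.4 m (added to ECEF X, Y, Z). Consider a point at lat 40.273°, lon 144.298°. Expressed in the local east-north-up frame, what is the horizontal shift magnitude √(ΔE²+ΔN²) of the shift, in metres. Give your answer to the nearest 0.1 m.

The local east axis at (φ, λ) is (−sin λ, cos λ, 0), so ΔE = −sin(144.298°)·(-176.0) + cos(144.298°)·(-100.9) = 184.65 m.
The local north axis is (−sin φ cos λ, −sin φ sin λ, cos φ), giving ΔN = -92.390 + 38.063 + 318.465 = 264.14 m.
Horizontal magnitude = √(ΔE² + ΔN²) = √(184.65² + 264.14²) = 322.28 m.

322.3 m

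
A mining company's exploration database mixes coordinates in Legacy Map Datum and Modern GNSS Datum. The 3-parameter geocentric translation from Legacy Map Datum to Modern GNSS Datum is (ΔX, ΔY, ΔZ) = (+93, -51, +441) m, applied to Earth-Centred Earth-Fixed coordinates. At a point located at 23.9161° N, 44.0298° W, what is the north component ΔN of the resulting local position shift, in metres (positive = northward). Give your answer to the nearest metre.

ΔN = 362 m

The local north axis is (−sin φ cos λ, −sin φ sin λ, cos φ), giving ΔN = -27.107 − 14.370 + 403.136 = 361.66 m.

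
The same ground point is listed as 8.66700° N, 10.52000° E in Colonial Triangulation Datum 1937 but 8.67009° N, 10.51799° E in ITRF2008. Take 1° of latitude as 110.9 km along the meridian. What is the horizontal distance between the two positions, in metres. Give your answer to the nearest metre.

Δφ = 8.67009° − 8.66700° = +0.00309°; Δλ = 10.51799° − 10.52000° = -0.00201°.
ΔN = Δφ × 110900 = 342.7 m; ΔE = Δλ × 110900 × cos(8.66700°) = -0.00201 × 110900 × 0.988581 = -220.4 m.
Distance = √(ΔE² + ΔN²) = √((-220.4)² + 342.7²) = 407.4 m.

407 m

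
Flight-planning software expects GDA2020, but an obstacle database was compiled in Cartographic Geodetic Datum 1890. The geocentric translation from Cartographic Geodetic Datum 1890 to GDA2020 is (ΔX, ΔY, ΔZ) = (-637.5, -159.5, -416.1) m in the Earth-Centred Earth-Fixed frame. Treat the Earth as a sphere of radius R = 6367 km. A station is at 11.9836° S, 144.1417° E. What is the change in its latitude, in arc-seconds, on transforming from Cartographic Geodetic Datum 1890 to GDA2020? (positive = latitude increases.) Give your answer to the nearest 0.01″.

Δφ = -10.34″

sin φ = -0.207632, cos φ = 0.978207, sin λ = 0.585783, cos λ = -0.810468.
North component: ΔN = −sin φ cos λ·ΔX − sin φ sin λ·ΔY + cos φ·ΔZ = −(-0.207632)(-0.810468)(-637.5) − (-0.207632)(0.585783)(-159.5) + (0.978207)(-416.1) = -319.15 m.
1° of latitude spans πR/180 = 111125 m, so Δφ = -319.15 / 111125 × 3600 = -10.339″.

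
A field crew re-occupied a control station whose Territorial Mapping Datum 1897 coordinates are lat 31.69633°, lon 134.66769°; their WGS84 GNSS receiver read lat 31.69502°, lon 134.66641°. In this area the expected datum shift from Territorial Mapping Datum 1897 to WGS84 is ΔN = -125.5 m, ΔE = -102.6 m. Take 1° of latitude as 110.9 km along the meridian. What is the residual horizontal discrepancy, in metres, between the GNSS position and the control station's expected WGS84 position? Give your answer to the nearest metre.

Observed coordinate differences: Δφ = -0.00131°, Δλ = -0.00128°.
Converting to metres (1° lat = 110900 m, cos φ = 0.850845): observed ΔN = -145.3 m, observed ΔE = -120.8 m.
Subtracting the expected shift leaves a residual of -145.3 − (-125.5) = -19.8 m north and -120.8 − (-102.6) = -18.2 m east.
Residual distance = √((-19.8)² + (-18.2)²) = 26.9 m.

27 m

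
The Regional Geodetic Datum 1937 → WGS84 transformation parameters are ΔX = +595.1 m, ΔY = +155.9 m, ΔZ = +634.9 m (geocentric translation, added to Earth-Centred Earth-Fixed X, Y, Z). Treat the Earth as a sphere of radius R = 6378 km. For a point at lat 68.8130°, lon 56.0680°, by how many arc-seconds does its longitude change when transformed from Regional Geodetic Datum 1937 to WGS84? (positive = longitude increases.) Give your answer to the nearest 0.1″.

sin φ = 0.932406, cos φ = 0.361413, sin λ = 0.829701, cos λ = 0.558209.
East component: ΔE = −sin λ·ΔX + cos λ·ΔY = −(0.829701)(595.1) + (0.558209)(155.9) = -406.73 m.
1° of latitude spans πR/180 = 111317 m; at latitude φ, 1° of longitude spans that × cos φ = 40231.4 m, so Δλ = -406.73 / 40231.4 × 3600 = -36.395″.

Δλ = -36.4″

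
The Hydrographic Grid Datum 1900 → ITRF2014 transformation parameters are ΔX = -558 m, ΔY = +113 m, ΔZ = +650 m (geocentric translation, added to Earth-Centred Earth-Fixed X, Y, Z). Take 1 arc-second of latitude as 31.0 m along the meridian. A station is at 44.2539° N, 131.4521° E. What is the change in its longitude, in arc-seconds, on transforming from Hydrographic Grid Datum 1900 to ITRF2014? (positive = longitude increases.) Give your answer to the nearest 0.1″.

sin φ = 0.697839, cos φ = 0.716254, sin λ = 0.749509, cos λ = -0.661994.
East component: ΔE = −sin λ·ΔX + cos λ·ΔY = −(0.749509)(-558) + (-0.661994)(113) = 343.42 m.
1° of latitude spans 3600 × 31.00 = 111600 m; at latitude φ, 1° of longitude spans that × cos φ = 79934.0 m, so Δλ = 343.42 / 79934.0 × 3600 = 15.467″.

Δλ = 15.5″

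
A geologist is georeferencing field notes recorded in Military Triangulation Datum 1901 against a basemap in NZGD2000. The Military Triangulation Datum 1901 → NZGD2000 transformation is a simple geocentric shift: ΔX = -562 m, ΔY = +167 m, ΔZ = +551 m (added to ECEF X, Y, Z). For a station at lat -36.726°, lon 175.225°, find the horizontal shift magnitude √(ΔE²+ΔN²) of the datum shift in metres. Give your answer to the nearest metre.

At φ = -36.726°, λ = 175.225°: sin φ = -0.597989, cos φ = 0.801504, sin λ = 0.083243, cos λ = -0.996529.
ΔE = −sin λ·ΔX + cos λ·ΔY = −(0.083243)·(-562) + (-0.996529)·(167) = -119.64 m.
ΔN = −sin φ cos λ·ΔX − sin φ sin λ·ΔY + cos φ·ΔZ = −(-0.597989)(-0.996529)(-562) − (-0.597989)(0.083243)(167) + (0.801504)(551) = 784.85 m.
Horizontal magnitude = √(ΔE² + ΔN²) = √((-119.64)² + 784.85²) = 793.91 m.

794 m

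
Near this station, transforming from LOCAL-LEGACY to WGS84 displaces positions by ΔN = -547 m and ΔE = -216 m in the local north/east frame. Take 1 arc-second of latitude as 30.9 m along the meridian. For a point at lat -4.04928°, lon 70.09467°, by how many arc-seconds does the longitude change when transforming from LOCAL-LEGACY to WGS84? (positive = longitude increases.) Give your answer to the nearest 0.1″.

At latitude -4.04928°, cos φ = 0.997504.
1″ of longitude at this latitude = 30.90 × cos φ = 30.8229 m, so Δλ = -216.0 / 30.8229 = -7.008″.

Δλ = -7.0″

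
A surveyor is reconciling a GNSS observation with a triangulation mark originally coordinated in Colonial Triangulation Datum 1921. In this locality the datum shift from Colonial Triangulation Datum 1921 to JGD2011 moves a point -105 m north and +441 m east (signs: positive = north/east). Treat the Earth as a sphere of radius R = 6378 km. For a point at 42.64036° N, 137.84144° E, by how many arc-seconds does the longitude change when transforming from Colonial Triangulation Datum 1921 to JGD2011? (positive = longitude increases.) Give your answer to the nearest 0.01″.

Δλ = 19.39″

At latitude 42.64036°, cos φ = 0.735620.
One radian of longitude at latitude φ spans R cos φ, so Δλ = ΔE / (R cos φ) = 441.0 / (6378000 × 0.735620) = 9.3994e-05 rad = 19.388″.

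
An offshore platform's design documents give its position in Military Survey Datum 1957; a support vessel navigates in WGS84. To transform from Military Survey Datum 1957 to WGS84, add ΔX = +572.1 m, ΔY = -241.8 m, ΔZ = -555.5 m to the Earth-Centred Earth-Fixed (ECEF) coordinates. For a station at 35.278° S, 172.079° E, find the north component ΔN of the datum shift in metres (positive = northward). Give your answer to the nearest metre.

ΔN = -800 m

The local north axis is (−sin φ cos λ, −sin φ sin λ, cos φ), giving ΔN = -327.261 − 19.245 − 453.488 = -799.99 m.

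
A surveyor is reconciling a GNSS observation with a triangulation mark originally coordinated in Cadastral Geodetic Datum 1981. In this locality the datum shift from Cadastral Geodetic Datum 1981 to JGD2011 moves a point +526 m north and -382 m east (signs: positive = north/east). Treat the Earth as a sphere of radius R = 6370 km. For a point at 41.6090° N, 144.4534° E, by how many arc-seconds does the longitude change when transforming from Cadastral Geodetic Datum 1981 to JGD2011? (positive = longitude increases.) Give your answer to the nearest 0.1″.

Δλ = -16.5″

At latitude 41.6090°, cos φ = 0.747694.
One radian of longitude at latitude φ spans R cos φ, so Δλ = ΔE / (R cos φ) = -382.0 / (6370000 × 0.747694) = -8.0205e-05 rad = -16.543″.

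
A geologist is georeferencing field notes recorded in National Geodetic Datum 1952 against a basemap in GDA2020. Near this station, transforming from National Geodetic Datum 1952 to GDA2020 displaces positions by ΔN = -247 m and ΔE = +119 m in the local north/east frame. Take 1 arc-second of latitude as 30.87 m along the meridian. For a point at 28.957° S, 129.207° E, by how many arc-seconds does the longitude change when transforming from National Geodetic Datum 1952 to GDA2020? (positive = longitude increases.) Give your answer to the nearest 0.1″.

Δλ = 4.4″

At latitude -28.957°, cos φ = 0.874983.
1″ of longitude at this latitude = 30.87 × cos φ = 27.0107 m, so Δλ = 119.0 / 27.0107 = 4.406″.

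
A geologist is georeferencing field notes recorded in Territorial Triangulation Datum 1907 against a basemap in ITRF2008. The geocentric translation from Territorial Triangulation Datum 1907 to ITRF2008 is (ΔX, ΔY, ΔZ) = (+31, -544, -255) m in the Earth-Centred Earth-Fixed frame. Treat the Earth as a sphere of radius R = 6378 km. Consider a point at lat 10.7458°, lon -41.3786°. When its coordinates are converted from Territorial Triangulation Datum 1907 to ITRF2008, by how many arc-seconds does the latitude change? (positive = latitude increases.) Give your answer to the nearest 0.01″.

Δφ = -10.41″

sin φ = 0.186452, cos φ = 0.982464, sin λ = -0.661032, cos λ = 0.750358.
North component: ΔN = −sin φ cos λ·ΔX − sin φ sin λ·ΔY + cos φ·ΔZ = −(0.186452)(0.750358)(31) − (0.186452)(-0.661032)(-544) + (0.982464)(-255) = -321.91 m.
1° of latitude spans πR/180 = 111317 m, so Δφ = -321.91 / 111317 × 3600 = -10.411″.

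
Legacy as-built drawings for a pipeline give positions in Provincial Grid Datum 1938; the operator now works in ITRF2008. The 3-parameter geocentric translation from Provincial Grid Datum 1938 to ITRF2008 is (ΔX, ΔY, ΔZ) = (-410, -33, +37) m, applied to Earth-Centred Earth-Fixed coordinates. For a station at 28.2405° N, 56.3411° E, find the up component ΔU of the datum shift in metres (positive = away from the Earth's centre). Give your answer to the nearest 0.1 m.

At φ = 28.2405°, λ = 56.3411°: sin φ = 0.473174, cos φ = 0.880969, sin λ = 0.832352, cos λ = 0.554247.
ΔU = cos φ cos λ·ΔX + cos φ sin λ·ΔY + sin φ·ΔZ = (0.880969)(0.554247)(-410) + (0.880969)(0.832352)(-33) + (0.473174)(37) = -206.88 m.

ΔU = -206.9 m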